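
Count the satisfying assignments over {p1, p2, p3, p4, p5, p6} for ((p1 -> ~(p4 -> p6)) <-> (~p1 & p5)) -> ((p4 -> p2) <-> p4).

32

Initial set: {(((p1 -> ~(p4 -> p6)) <-> (~p1 & p5)) -> ((p4 -> p2) <-> p4))}.
(((p1 -> ~(p4 -> p6)) <-> (~p1 & p5)) -> ((p4 -> p2) <-> p4)): β-rule — branch into ~((p1 -> ~(p4 -> p6)) <-> (~p1 & p5))  //  ((p4 -> p2) <-> p4).
  branch 1 (add ~((p1 -> ~(p4 -> p6)) <-> (~p1 & p5))):
    ~((p1 -> ~(p4 -> p6)) <-> (~p1 & p5)): β-rule — branch into (p1 -> ~(p4 -> p6)), ~(~p1 & p5)  //  ~(p1 -> ~(p4 -> p6)), (~p1 & p5).
      branch 1.1 (add (p1 -> ~(p4 -> p6)), ~(~p1 & p5)):
        (p1 -> ~(p4 -> p6)): β-rule — branch into ~p1  //  ~(p4 -> p6).
          branch 1.1.1 (add ~p1):
            ~(~p1 & p5): β-rule — branch into ~~p1  //  ~p5.
              branch 1.1.1.1 (add ~~p1):
                × closes — contains both p1 and ~p1.
              branch 1.1.1.2 (add ~p5):
                ○ open, literals {p1=false, p5=false}.
          branch 1.1.2 (add ~(p4 -> p6)):
            ~(p4 -> p6): α-rule — add p4, ~p6.
            ~(~p1 & p5): β-rule — branch into ~~p1  //  ~p5.
              branch 1.1.2.1 (add ~~p1):
                ○ open, literals {p1=true, p4=true, p6=false}.
              branch 1.1.2.2 (add ~p5):
                ○ open, literals {p4=true, p5=false, p6=false}.
      branch 1.2 (add ~(p1 -> ~(p4 -> p6)), (~p1 & p5)):
        ~(p1 -> ~(p4 -> p6)): α-rule — add p1, ~~(p4 -> p6).
        (~p1 & p5): α-rule — add ~p1, p5.
        × closes — contains both p1 and ~p1.
  branch 2 (add ((p4 -> p2) <-> p4)):
    ((p4 -> p2) <-> p4): β-rule — branch into (p4 -> p2), p4  //  ~(p4 -> p2), ~p4.
      branch 2.1 (add (p4 -> p2), p4):
        (p4 -> p2): β-rule — branch into ~p4  //  p2.
          branch 2.1.1 (add ~p4):
            × closes — contains both p4 and ~p4.
          branch 2.1.2 (add p2):
            ○ open, literals {p2=true, p4=true}.
      branch 2.2 (add ~(p4 -> p2), ~p4):
        ~(p4 -> p2): α-rule — add p4, ~p2.
        × closes — contains both p4 and ~p4.
4 branches closed, 4 open.
Each open branch fixes some atoms; the unmentioned ones are free. Counting distinct full assignments: branch {p1=false, p5=false} (p2, p3, p4, p6) contributes 16 new; branch {p1=true, p4=true, p6=false} (p2, p3, p5) contributes 8 new; branch {p4=true, p5=false, p6=false} (p1, p2, p3) contributes 0 new; branch {p2=true, p4=true} (p1, p3, p5, p6) contributes 8 new. Total: 32.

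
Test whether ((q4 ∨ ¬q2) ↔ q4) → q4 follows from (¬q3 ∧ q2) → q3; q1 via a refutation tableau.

No

Initial set: {((¬q3 ∧ q2) → q3); q1; ¬(((q4 ∨ ¬q2) ↔ q4) → q4)}.
¬(((q4 ∨ ¬q2) ↔ q4) → q4): α-rule — add ((q4 ∨ ¬q2) ↔ q4), ¬q4.
((¬q3 ∧ q2) → q3): β-rule — branch into ¬(¬q3 ∧ q2)  //  q3.
  branch 1 (add ¬(¬q3 ∧ q2)):
    ((q4 ∨ ¬q2) ↔ q4): β-rule — branch into (q4 ∨ ¬q2), q4  //  ¬(q4 ∨ ¬q2), ¬q4.
      branch 1.1 (add (q4 ∨ ¬q2), q4):
        × closes — contains both q4 and ¬q4.
      branch 1.2 (add ¬(q4 ∨ ¬q2), ¬q4):
        ¬(q4 ∨ ¬q2): α-rule — add ¬q4, ¬¬q2.
        ¬(¬q3 ∧ q2): β-rule — branch into ¬¬q3  //  ¬q2.
          branch 1.2.1 (add ¬¬q3):
            ○ open, literals {q1=T, q2=T, q3=T, q4=F}.
          branch 1.2.2 (add ¬q2):
            × closes — contains both q2 and ¬q2.
  branch 2 (add q3):
    ((q4 ∨ ¬q2) ↔ q4): β-rule — branch into (q4 ∨ ¬q2), q4  //  ¬(q4 ∨ ¬q2), ¬q4.
      branch 2.1 (add (q4 ∨ ¬q2), q4):
        × closes — contains both q4 and ¬q4.
      branch 2.2 (add ¬(q4 ∨ ¬q2), ¬q4):
        ¬(q4 ∨ ¬q2): α-rule — add ¬q4, ¬¬q2.
        ○ open, literals {q1=T, q2=T, q3=T, q4=F}.
3 branches closed, 2 open.
An open branch gives a countermodel: q1=T, q2=T, q3=T, q4=F (unmentioned atoms arbitrary); the premises hold there but the conclusion fails.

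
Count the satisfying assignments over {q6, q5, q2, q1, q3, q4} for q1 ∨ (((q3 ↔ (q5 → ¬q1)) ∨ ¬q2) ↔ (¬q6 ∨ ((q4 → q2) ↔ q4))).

Initial set: {(q1 ∨ (((q3 ↔ (q5 → ¬q1)) ∨ ¬q2) ↔ (¬q6 ∨ ((q4 → q2) ↔ q4))))}.
(q1 ∨ (((q3 ↔ (q5 → ¬q1)) ∨ ¬q2) ↔ (¬q6 ∨ ((q4 → q2) ↔ q4)))): β-rule — branch into q1  //  (((q3 ↔ (q5 → ¬q1)) ∨ ¬q2) ↔ (¬q6 ∨ ((q4 → q2) ↔ q4))).
  branch 1 (add q1):
    ○ open, literals {q1=1}.
  branch 2 (add (((q3 ↔ (q5 → ¬q1)) ∨ ¬q2) ↔ (¬q6 ∨ ((q4 → q2) ↔ q4)))):
    (((q3 ↔ (q5 → ¬q1)) ∨ ¬q2) ↔ (¬q6 ∨ ((q4 → q2) ↔ q4))): β-rule — branch into ((q3 ↔ (q5 → ¬q1)) ∨ ¬q2), (¬q6 ∨ ((q4 → q2) ↔ q4))  //  ¬((q3 ↔ (q5 → ¬q1)) ∨ ¬q2), ¬(¬q6 ∨ ((q4 → q2) ↔ q4)).
      branch 2.1 (add ((q3 ↔ (q5 → ¬q1)) ∨ ¬q2), (¬q6 ∨ ((q4 → q2) ↔ q4))):
        ((q3 ↔ (q5 → ¬q1)) ∨ ¬q2): β-rule — branch into (q3 ↔ (q5 → ¬q1))  //  ¬q2.
          branch 2.1.1 (add (q3 ↔ (q5 → ¬q1))):
            (¬q6 ∨ ((q4 → q2) ↔ q4)): β-rule — branch into ¬q6  //  ((q4 → q2) ↔ q4).
              branch 2.1.1.1 (add ¬q6):
                (q3 ↔ (q5 → ¬q1)): β-rule — branch into q3, (q5 → ¬q1)  //  ¬q3, ¬(q5 → ¬q1).
                  branch 2.1.1.1.1 (add q3, (q5 → ¬q1)):
                    (q5 → ¬q1): β-rule — branch into ¬q5  //  ¬q1.
                      branch 2.1.1.1.1.1 (add ¬q5):
                        ○ open, literals {q3=1, q5=0, q6=0}.
                      branch 2.1.1.1.1.2 (add ¬q1):
                        ○ open, literals {q1=0, q3=1, q6=0}.
                  branch 2.1.1.1.2 (add ¬q3, ¬(q5 → ¬q1)):
                    ¬(q5 → ¬q1): α-rule — add q5, ¬¬q1.
                    ○ open, literals {q1=1, q3=0, q5=1, q6=0}.
              branch 2.1.1.2 (add ((q4 → q2) ↔ q4)):
                (q3 ↔ (q5 → ¬q1)): β-rule — branch into q3, (q5 → ¬q1)  //  ¬q3, ¬(q5 → ¬q1).
                  branch 2.1.1.2.1 (add q3, (q5 → ¬q1)):
                    ((q4 → q2) ↔ q4): β-rule — branch into (q4 → q2), q4  //  ¬(q4 → q2), ¬q4.
                      branch 2.1.1.2.1.1 (add (q4 → q2), q4):
                        (q5 → ¬q1): β-rule — branch into ¬q5  //  ¬q1.
                          branch 2.1.1.2.1.1.1 (add ¬q5):
                            (q4 → q2): β-rule — branch into ¬q4  //  q2.
                              branch 2.1.1.2.1.1.1.1 (add ¬q4):
                                × closes — contains both q4 and ¬q4.
                              branch 2.1.1.2.1.1.1.2 (add q2):
                                ○ open, literals {q2=1, q3=1, q4=1, q5=0}.
                          branch 2.1.1.2.1.1.2 (add ¬q1):
                            (q4 → q2): β-rule — branch into ¬q4  //  q2.
                              branch 2.1.1.2.1.1.2.1 (add ¬q4):
                                × closes — contains both q4 and ¬q4.
                              branch 2.1.1.2.1.1.2.2 (add q2):
                                ○ open, literals {q1=0, q2=1, q3=1, q4=1}.
                      branch 2.1.1.2.1.2 (add ¬(q4 → q2), ¬q4):
                        ¬(q4 → q2): α-rule — add q4, ¬q2.
                        × closes — contains both q4 and ¬q4.
                  branch 2.1.1.2.2 (add ¬q3, ¬(q5 → ¬q1)):
                    ¬(q5 → ¬q1): α-rule — add q5, ¬¬q1.
                    ((q4 → q2) ↔ q4): β-rule — branch into (q4 → q2), q4  //  ¬(q4 → q2), ¬q4.
                      branch 2.1.1.2.2.1 (add (q4 → q2), q4):
                        (q4 → q2): β-rule — branch into ¬q4  //  q2.
                          branch 2.1.1.2.2.1.1 (add ¬q4):
                            × closes — contains both q4 and ¬q4.
                          branch 2.1.1.2.2.1.2 (add q2):
                            ○ open, literals {q1=1, q2=1, q3=0, q4=1, q5=1}.
                      branch 2.1.1.2.2.2 (add ¬(q4 → q2), ¬q4):
                        ¬(q4 → q2): α-rule — add q4, ¬q2.
                        × closes — contains both q4 and ¬q4.
          branch 2.1.2 (add ¬q2):
            (¬q6 ∨ ((q4 → q2) ↔ q4)): β-rule — branch into ¬q6  //  ((q4 → q2) ↔ q4).
              branch 2.1.2.1 (add ¬q6):
                ○ open, literals {q2=0, q6=0}.
              branch 2.1.2.2 (add ((q4 → q2) ↔ q4)):
                ((q4 → q2) ↔ q4): β-rule — branch into (q4 → q2), q4  //  ¬(q4 → q2), ¬q4.
                  branch 2.1.2.2.1 (add (q4 → q2), q4):
                    (q4 → q2): β-rule — branch into ¬q4  //  q2.
                      branch 2.1.2.2.1.1 (add ¬q4):
                        × closes — contains both q4 and ¬q4.
                      branch 2.1.2.2.1.2 (add q2):
                        × closes — contains both q2 and ¬q2.
                  branch 2.1.2.2.2 (add ¬(q4 → q2), ¬q4):
                    ¬(q4 → q2): α-rule — add q4, ¬q2.
                    × closes — contains both q4 and ¬q4.
      branch 2.2 (add ¬((q3 ↔ (q5 → ¬q1)) ∨ ¬q2), ¬(¬q6 ∨ ((q4 → q2) ↔ q4))):
        ¬((q3 ↔ (q5 → ¬q1)) ∨ ¬q2): α-rule — add ¬(q3 ↔ (q5 → ¬q1)), ¬¬q2.
        ¬(¬q6 ∨ ((q4 → q2) ↔ q4)): α-rule — add ¬¬q6, ¬((q4 → q2) ↔ q4).
        ¬(q3 ↔ (q5 → ¬q1)): β-rule — branch into q3, ¬(q5 → ¬q1)  //  ¬q3, (q5 → ¬q1).
          branch 2.2.1 (add q3, ¬(q5 → ¬q1)):
            ¬(q5 → ¬q1): α-rule — add q5, ¬¬q1.
            ¬((q4 → q2) ↔ q4): β-rule — branch into (q4 → q2), ¬q4  //  ¬(q4 → q2), q4.
              branch 2.2.1.1 (add (q4 → q2), ¬q4):
                (q4 → q2): β-rule — branch into ¬q4  //  q2.
                  branch 2.2.1.1.1 (add ¬q4):
                    ○ open, literals {q1=1, q2=1, q3=1, q4=0, q5=1, q6=1}.
                  branch 2.2.1.1.2 (add q2):
                    ○ open, literals {q1=1, q2=1, q3=1, q4=0, q5=1, q6=1}.
              branch 2.2.1.2 (add ¬(q4 → q2), q4):
                ¬(q4 → q2): α-rule — add q4, ¬q2.
                × closes — contains both q2 and ¬q2.
          branch 2.2.2 (add ¬q3, (q5 → ¬q1)):
            ¬((q4 → q2) ↔ q4): β-rule — branch into (q4 → q2), ¬q4  //  ¬(q4 → q2), q4.
              branch 2.2.2.1 (add (q4 → q2), ¬q4):
                (q5 → ¬q1): β-rule — branch into ¬q5  //  ¬q1.
                  branch 2.2.2.1.1 (add ¬q5):
                    (q4 → q2): β-rule — branch into ¬q4  //  q2.
                      branch 2.2.2.1.1.1 (add ¬q4):
                        ○ open, literals {q2=1, q3=0, q4=0, q5=0, q6=1}.
                      branch 2.2.2.1.1.2 (add q2):
                        ○ open, literals {q2=1, q3=0, q4=0, q5=0, q6=1}.
                  branch 2.2.2.1.2 (add ¬q1):
                    (q4 → q2): β-rule — branch into ¬q4  //  q2.
                      branch 2.2.2.1.2.1 (add ¬q4):
                        ○ open, literals {q1=0, q2=1, q3=0, q4=0, q6=1}.
                      branch 2.2.2.1.2.2 (add q2):
                        ○ open, literals {q1=0, q2=1, q3=0, q4=0, q6=1}.
              branch 2.2.2.2 (add ¬(q4 → q2), q4):
                ¬(q4 → q2): α-rule — add q4, ¬q2.
                × closes — contains both q2 and ¬q2.
10 branches closed, 14 open.
Each open branch fixes some atoms; the unmentioned ones are free. Counting distinct full assignments: branch {q1=1} (q6, q5, q2, q3, q4) contributes 32 new; branch {q3=1, q5=0, q6=0} (q2, q1, q4) contributes 4 new; branch {q1=0, q3=1, q6=0} (q5, q2, q4) contributes 4 new; branch {q1=1, q3=0, q5=1, q6=0} (q2, q4) contributes 0 new; branch {q2=1, q3=1, q4=1, q5=0} (q6, q1) contributes 1 new; branch {q1=0, q2=1, q3=1, q4=1} (q6, q5) contributes 1 new; branch {q1=1, q2=1, q3=0, q4=1, q5=1} (q6) contributes 0 new; branch {q2=0, q6=0} (q5, q1, q3, q4) contributes 4 new; branch {q1=1, q2=1, q3=1, q4=0, q5=1, q6=1} (none free) contributes 0 new; branch {q1=1, q2=1, q3=1, q4=0, q5=1, q6=1} (none free) contributes 0 new; branch {q2=1, q3=0, q4=0, q5=0, q6=1} (q1) contributes 1 new; branch {q2=1, q3=0, q4=0, q5=0, q6=1} (q1) contributes 0 new; branch {q1=0, q2=1, q3=0, q4=0, q6=1} (q5) contributes 1 new; branch {q1=0, q2=1, q3=0, q4=0, q6=1} (q5) contributes 0 new. Total: 48.

48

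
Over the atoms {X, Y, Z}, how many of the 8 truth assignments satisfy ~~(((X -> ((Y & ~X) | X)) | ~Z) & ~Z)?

4

Initial set: {~~(((X -> ((Y & ~X) | X)) | ~Z) & ~Z)}.
~~(((X -> ((Y & ~X) | X)) | ~Z) & ~Z): drop double negation, giving (((X -> ((Y & ~X) | X)) | ~Z) & ~Z).
(((X -> ((Y & ~X) | X)) | ~Z) & ~Z): α-rule — add ((X -> ((Y & ~X) | X)) | ~Z), ~Z.
((X -> ((Y & ~X) | X)) | ~Z): β-rule — branch into (X -> ((Y & ~X) | X))  //  ~Z.
  branch 1 (add (X -> ((Y & ~X) | X))):
    (X -> ((Y & ~X) | X)): β-rule — branch into ~X  //  ((Y & ~X) | X).
      branch 1.1 (add ~X):
        ○ open, literals {X=false, Z=false}.
      branch 1.2 (add ((Y & ~X) | X)):
        ((Y & ~X) | X): β-rule — branch into (Y & ~X)  //  X.
          branch 1.2.1 (add (Y & ~X)):
            (Y & ~X): α-rule — add Y, ~X.
            ○ open, literals {X=false, Y=true, Z=false}.
          branch 1.2.2 (add X):
            ○ open, literals {X=true, Z=false}.
  branch 2 (add ~Z):
    ○ open, literals {Z=false}.
0 branches closed, 4 open.
Each open branch fixes some atoms; the unmentioned ones are free. Counting distinct full assignments: branch {X=false, Z=false} (Y) contributes 2 new; branch {X=false, Y=true, Z=false} (none free) contributes 0 new; branch {X=true, Z=false} (Y) contributes 2 new; branch {Z=false} (X, Y) contributes 0 new. Total: 4.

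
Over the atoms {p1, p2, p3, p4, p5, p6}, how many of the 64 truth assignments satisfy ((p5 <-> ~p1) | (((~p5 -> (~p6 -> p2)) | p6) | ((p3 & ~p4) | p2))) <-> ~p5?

29

Initial set: {(((p5 <-> ~p1) | (((~p5 -> (~p6 -> p2)) | p6) | ((p3 & ~p4) | p2))) <-> ~p5)}.
(((p5 <-> ~p1) | (((~p5 -> (~p6 -> p2)) | p6) | ((p3 & ~p4) | p2))) <-> ~p5): β-rule — branch into ((p5 <-> ~p1) | (((~p5 -> (~p6 -> p2)) | p6) | ((p3 & ~p4) | p2))), ~p5  //  ~((p5 <-> ~p1) | (((~p5 -> (~p6 -> p2)) | p6) | ((p3 & ~p4) | p2))), ~~p5.
  branch 1 (add ((p5 <-> ~p1) | (((~p5 -> (~p6 -> p2)) | p6) | ((p3 & ~p4) | p2))), ~p5):
    ((p5 <-> ~p1) | (((~p5 -> (~p6 -> p2)) | p6) | ((p3 & ~p4) | p2))): β-rule — branch into (p5 <-> ~p1)  //  (((~p5 -> (~p6 -> p2)) | p6) | ((p3 & ~p4) | p2)).
      branch 1.1 (add (p5 <-> ~p1)):
        (p5 <-> ~p1): β-rule — branch into p5, ~p1  //  ~p5, ~~p1.
          branch 1.1.1 (add p5, ~p1):
            × closes — contains both p5 and ~p5.
          branch 1.1.2 (add ~p5, ~~p1):
            ○ open, literals {p1=true, p5=false}.
      branch 1.2 (add (((~p5 -> (~p6 -> p2)) | p6) | ((p3 & ~p4) | p2))):
        (((~p5 -> (~p6 -> p2)) | p6) | ((p3 & ~p4) | p2)): β-rule — branch into ((~p5 -> (~p6 -> p2)) | p6)  //  ((p3 & ~p4) | p2).
          branch 1.2.1 (add ((~p5 -> (~p6 -> p2)) | p6)):
            ((~p5 -> (~p6 -> p2)) | p6): β-rule — branch into (~p5 -> (~p6 -> p2))  //  p6.
              branch 1.2.1.1 (add (~p5 -> (~p6 -> p2))):
                (~p5 -> (~p6 -> p2)): β-rule — branch into ~~p5  //  (~p6 -> p2).
                  branch 1.2.1.1.1 (add ~~p5):
                    × closes — contains both p5 and ~p5.
                  branch 1.2.1.1.2 (add (~p6 -> p2)):
                    (~p6 -> p2): β-rule — branch into ~~p6  //  p2.
                      branch 1.2.1.1.2.1 (add ~~p6):
                        ○ open, literals {p5=false, p6=true}.
                      branch 1.2.1.1.2.2 (add p2):
                        ○ open, literals {p2=true, p5=false}.
              branch 1.2.1.2 (add p6):
                ○ open, literals {p5=false, p6=true}.
          branch 1.2.2 (add ((p3 & ~p4) | p2)):
            ((p3 & ~p4) | p2): β-rule — branch into (p3 & ~p4)  //  p2.
              branch 1.2.2.1 (add (p3 & ~p4)):
                (p3 & ~p4): α-rule — add p3, ~p4.
                ○ open, literals {p3=true, p4=false, p5=false}.
              branch 1.2.2.2 (add p2):
                ○ open, literals {p2=true, p5=false}.
  branch 2 (add ~((p5 <-> ~p1) | (((~p5 -> (~p6 -> p2)) | p6) | ((p3 & ~p4) | p2))), ~~p5):
    ~((p5 <-> ~p1) | (((~p5 -> (~p6 -> p2)) | p6) | ((p3 & ~p4) | p2))): α-rule — add ~(p5 <-> ~p1), ~(((~p5 -> (~p6 -> p2)) | p6) | ((p3 & ~p4) | p2)).
    ~(((~p5 -> (~p6 -> p2)) | p6) | ((p3 & ~p4) | p2)): α-rule — add ~((~p5 -> (~p6 -> p2)) | p6), ~((p3 & ~p4) | p2).
    ~((~p5 -> (~p6 -> p2)) | p6): α-rule — add ~(~p5 -> (~p6 -> p2)), ~p6.
    ~((p3 & ~p4) | p2): α-rule — add ~(p3 & ~p4), ~p2.
    ~(~p5 -> (~p6 -> p2)): α-rule — add ~p5, ~(~p6 -> p2).
    × closes — contains both p5 and ~p5.
3 branches closed, 6 open.
Each open branch fixes some atoms; the unmentioned ones are free. Counting distinct full assignments: branch {p1=true, p5=false} (p2, p3, p4, p6) contributes 16 new; branch {p5=false, p6=true} (p1, p2, p3, p4) contributes 8 new; branch {p2=true, p5=false} (p1, p3, p4, p6) contributes 4 new; branch {p5=false, p6=true} (p1, p2, p3, p4) contributes 0 new; branch {p3=true, p4=false, p5=false} (p1, p2, p6) contributes 1 new; branch {p2=true, p5=false} (p1, p3, p4, p6) contributes 0 new. Total: 29.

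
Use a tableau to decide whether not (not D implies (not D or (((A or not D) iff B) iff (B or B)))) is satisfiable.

Unsatisfiable

Initial set: {not (not D implies (not D or (((A or not D) iff B) iff (B or B))))}.
not (not D implies (not D or (((A or not D) iff B) iff (B or B)))): α-rule — add not D, not (not D or (((A or not D) iff B) iff (B or B))).
not (not D or (((A or not D) iff B) iff (B or B))): α-rule — add not not D, not (((A or not D) iff B) iff (B or B)).
× closes — contains both D and not D.
All 1 branch closes.
Every branch closed; the formula is unsatisfiable.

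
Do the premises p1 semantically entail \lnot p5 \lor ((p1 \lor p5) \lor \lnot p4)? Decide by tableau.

Initial set: {p1; \lnot (\lnot p5 \lor ((p1 \lor p5) \lor \lnot p4))}.
\lnot (\lnot p5 \lor ((p1 \lor p5) \lor \lnot p4)): α-rule — add \lnot \lnot p5, \lnot ((p1 \lor p5) \lor \lnot p4).
\lnot ((p1 \lor p5) \lor \lnot p4): α-rule — add \lnot (p1 \lor p5), \lnot \lnot p4.
\lnot (p1 \lor p5): α-rule — add \lnot p1, \lnot p5.
× closes — contains both p1 and \lnot p1.
All 1 branch closes.
Every branch closed, so the premises entail the conclusion.

Yes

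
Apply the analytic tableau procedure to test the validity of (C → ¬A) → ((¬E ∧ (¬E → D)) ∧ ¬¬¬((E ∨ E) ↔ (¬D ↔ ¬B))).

Not valid

Assume the negation and expand:
Initial set: {¬((C → ¬A) → ((¬E ∧ (¬E → D)) ∧ ¬¬¬((E ∨ E) ↔ (¬D ↔ ¬B))))}.
¬((C → ¬A) → ((¬E ∧ (¬E → D)) ∧ ¬¬¬((E ∨ E) ↔ (¬D ↔ ¬B)))): α-rule — add (C → ¬A), ¬((¬E ∧ (¬E → D)) ∧ ¬¬¬((E ∨ E) ↔ (¬D ↔ ¬B))).
(C → ¬A): β-rule — branch into ¬C  //  ¬A.
  branch 1 (add ¬C):
    ¬((¬E ∧ (¬E → D)) ∧ ¬¬¬((E ∨ E) ↔ (¬D ↔ ¬B))): β-rule — branch into ¬(¬E ∧ (¬E → D))  //  ¬¬¬¬((E ∨ E) ↔ (¬D ↔ ¬B)).
      branch 1.1 (add ¬(¬E ∧ (¬E → D))):
        ¬(¬E ∧ (¬E → D)): β-rule — branch into ¬¬E  //  ¬(¬E → D).
          branch 1.1.1 (add ¬¬E):
            ○ open, literals {C=F, E=T}.
          branch 1.1.2 (add ¬(¬E → D)):
            ¬(¬E → D): α-rule — add ¬E, ¬D.
            ○ open, literals {C=F, D=F, E=F}.
      branch 1.2 (add ¬¬¬¬((E ∨ E) ↔ (¬D ↔ ¬B))):
        ¬¬¬¬((E ∨ E) ↔ (¬D ↔ ¬B)): drop double negation, giving ¬¬((E ∨ E) ↔ (¬D ↔ ¬B)).
        ¬¬((E ∨ E) ↔ (¬D ↔ ¬B)): β-rule — branch into (E ∨ E), (¬D ↔ ¬B)  //  ¬(E ∨ E), ¬(¬D ↔ ¬B).
          branch 1.2.1 (add (E ∨ E), (¬D ↔ ¬B)):
            (E ∨ E): β-rule — branch into E  //  E.
              branch 1.2.1.1 (add E):
                (¬D ↔ ¬B): β-rule — branch into ¬D, ¬B  //  ¬¬D, ¬¬B.
                  branch 1.2.1.1.1 (add ¬D, ¬B):
                    ○ open, literals {B=F, C=F, D=F, E=T}.
                  branch 1.2.1.1.2 (add ¬¬D, ¬¬B):
                    ○ open, literals {B=T, C=F, D=T, E=T}.
              branch 1.2.1.2 (add E):
                (¬D ↔ ¬B): β-rule — branch into ¬D, ¬B  //  ¬¬D, ¬¬B.
                  branch 1.2.1.2.1 (add ¬D, ¬B):
                    ○ open, literals {B=F, C=F, D=F, E=T}.
                  branch 1.2.1.2.2 (add ¬¬D, ¬¬B):
                    ○ open, literals {B=T, C=F, D=T, E=T}.
          branch 1.2.2 (add ¬(E ∨ E), ¬(¬D ↔ ¬B)):
            ¬(E ∨ E): α-rule — add ¬E, ¬E.
            ¬(¬D ↔ ¬B): β-rule — branch into ¬D, ¬¬B  //  ¬¬D, ¬B.
              branch 1.2.2.1 (add ¬D, ¬¬B):
                ○ open, literals {B=T, C=F, D=F, E=F}.
              branch 1.2.2.2 (add ¬¬D, ¬B):
                ○ open, literals {B=F, C=F, D=T, E=F}.
  branch 2 (add ¬A):
    ¬((¬E ∧ (¬E → D)) ∧ ¬¬¬((E ∨ E) ↔ (¬D ↔ ¬B))): β-rule — branch into ¬(¬E ∧ (¬E → D))  //  ¬¬¬¬((E ∨ E) ↔ (¬D ↔ ¬B)).
      branch 2.1 (add ¬(¬E ∧ (¬E → D))):
        ¬(¬E ∧ (¬E → D)): β-rule — branch into ¬¬E  //  ¬(¬E → D).
          branch 2.1.1 (add ¬¬E):
            ○ open, literals {A=F, E=T}.
          branch 2.1.2 (add ¬(¬E → D)):
            ¬(¬E → D): α-rule — add ¬E, ¬D.
            ○ open, literals {A=F, D=F, E=F}.
      branch 2.2 (add ¬¬¬¬((E ∨ E) ↔ (¬D ↔ ¬B))):
        ¬¬¬¬((E ∨ E) ↔ (¬D ↔ ¬B)): drop double negation, giving ¬¬((E ∨ E) ↔ (¬D ↔ ¬B)).
        ¬¬((E ∨ E) ↔ (¬D ↔ ¬B)): β-rule — branch into (E ∨ E), (¬D ↔ ¬B)  //  ¬(E ∨ E), ¬(¬D ↔ ¬B).
          branch 2.2.1 (add (E ∨ E), (¬D ↔ ¬B)):
            (E ∨ E): β-rule — branch into E  //  E.
              branch 2.2.1.1 (add E):
                (¬D ↔ ¬B): β-rule — branch into ¬D, ¬B  //  ¬¬D, ¬¬B.
                  branch 2.2.1.1.1 (add ¬D, ¬B):
                    ○ open, literals {A=F, B=F, D=F, E=T}.
                  branch 2.2.1.1.2 (add ¬¬D, ¬¬B):
                    ○ open, literals {A=F, B=T, D=T, E=T}.
              branch 2.2.1.2 (add E):
                (¬D ↔ ¬B): β-rule — branch into ¬D, ¬B  //  ¬¬D, ¬¬B.
                  branch 2.2.1.2.1 (add ¬D, ¬B):
                    ○ open, literals {A=F, B=F, D=F, E=T}.
                  branch 2.2.1.2.2 (add ¬¬D, ¬¬B):
                    ○ open, literals {A=F, B=T, D=T, E=T}.
          branch 2.2.2 (add ¬(E ∨ E), ¬(¬D ↔ ¬B)):
            ¬(E ∨ E): α-rule — add ¬E, ¬E.
            ¬(¬D ↔ ¬B): β-rule — branch into ¬D, ¬¬B  //  ¬¬D, ¬B.
              branch 2.2.2.1 (add ¬D, ¬¬B):
                ○ open, literals {A=F, B=T, D=F, E=F}.
              branch 2.2.2.2 (add ¬¬D, ¬B):
                ○ open, literals {A=F, B=F, D=T, E=F}.
0 branches closed, 16 open.
An open branch gives a countermodel: C=F, E=T (unmentioned atoms arbitrary); under it the original formula is false.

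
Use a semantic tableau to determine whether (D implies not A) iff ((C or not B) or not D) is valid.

Assume the negation and expand:
Initial set: {not ((D implies not A) iff ((C or not B) or not D))}.
not ((D implies not A) iff ((C or not B) or not D)): β-rule — branch into (D implies not A), not ((C or not B) or not D)  //  not (D implies not A), ((C or not B) or not D).
  branch 1 (add (D implies not A), not ((C or not B) or not D)):
    not ((C or not B) or not D): α-rule — add not (C or not B), not not D.
    not (C or not B): α-rule — add not C, not not B.
    (D implies not A): β-rule — branch into not D  //  not A.
      branch 1.1 (add not D):
        × closes — contains both D and not D.
      branch 1.2 (add not A):
        ○ open, literals {A=0, B=1, C=0, D=1}.
  branch 2 (add not (D implies not A), ((C or not B) or not D)):
    not (D implies not A): α-rule — add D, not not A.
    ((C or not B) or not D): β-rule — branch into (C or not B)  //  not D.
      branch 2.1 (add (C or not B)):
        (C or not B): β-rule — branch into C  //  not B.
          branch 2.1.1 (add C):
            ○ open, literals {A=1, C=1, D=1}.
          branch 2.1.2 (add not B):
            ○ open, literals {A=1, B=0, D=1}.
      branch 2.2 (add not D):
        × closes — contains both D and not D.
2 branches closed, 3 open.
An open branch gives a countermodel: A=0, B=1, C=0, D=1 (unmentioned atoms arbitrary); under it the original formula is false.

Not valid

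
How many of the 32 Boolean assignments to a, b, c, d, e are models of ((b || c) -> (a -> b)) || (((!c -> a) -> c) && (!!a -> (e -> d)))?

Initial set: {(((b || c) -> (a -> b)) || (((!c -> a) -> c) && (!!a -> (e -> d))))}.
(((b || c) -> (a -> b)) || (((!c -> a) -> c) && (!!a -> (e -> d)))): β-rule — branch into ((b || c) -> (a -> b))  //  (((!c -> a) -> c) && (!!a -> (e -> d))).
  branch 1 (add ((b || c) -> (a -> b))):
    ((b || c) -> (a -> b)): β-rule — branch into !(b || c)  //  (a -> b).
      branch 1.1 (add !(b || c)):
        !(b || c): α-rule — add !b, !c.
        ○ open, literals {b=0, c=0}.
      branch 1.2 (add (a -> b)):
        (a -> b): β-rule — branch into !a  //  b.
          branch 1.2.1 (add !a):
            ○ open, literals {a=0}.
          branch 1.2.2 (add b):
            ○ open, literals {b=1}.
  branch 2 (add (((!c -> a) -> c) && (!!a -> (e -> d)))):
    (((!c -> a) -> c) && (!!a -> (e -> d))): α-rule — add ((!c -> a) -> c), (!!a -> (e -> d)).
    ((!c -> a) -> c): β-rule — branch into !(!c -> a)  //  c.
      branch 2.1 (add !(!c -> a)):
        !(!c -> a): α-rule — add !c, !a.
        (!!a -> (e -> d)): β-rule — branch into !!!a  //  (e -> d).
          branch 2.1.1 (add !!!a):
            !!!a: drop double negation, giving !a.
            ○ open, literals {a=0, c=0}.
          branch 2.1.2 (add (e -> d)):
            (e -> d): β-rule — branch into !e  //  d.
              branch 2.1.2.1 (add !e):
                ○ open, literals {a=0, c=0, e=0}.
              branch 2.1.2.2 (add d):
                ○ open, literals {a=0, c=0, d=1}.
      branch 2.2 (add c):
        (!!a -> (e -> d)): β-rule — branch into !!!a  //  (e -> d).
          branch 2.2.1 (add !!!a):
            !!!a: drop double negation, giving !a.
            ○ open, literals {a=0, c=1}.
          branch 2.2.2 (add (e -> d)):
            (e -> d): β-rule — branch into !e  //  d.
              branch 2.2.2.1 (add !e):
                ○ open, literals {c=1, e=0}.
              branch 2.2.2.2 (add d):
                ○ open, literals {c=1, d=1}.
0 branches closed, 9 open.
Each open branch fixes some atoms; the unmentioned ones are free. Counting distinct full assignments: branch {b=0, c=0} (a, d, e) contributes 8 new; branch {a=0} (b, c, d, e) contributes 12 new; branch {b=1} (a, c, d, e) contributes 8 new; branch {a=0, c=0} (b, d, e) contributes 0 new; branch {a=0, c=0, e=0} (b, d) contributes 0 new; branch {a=0, c=0, d=1} (b, e) contributes 0 new; branch {a=0, c=1} (b, d, e) contributes 0 new; branch {c=1, e=0} (a, b, d) contributes 2 new; branch {c=1, d=1} (a, b, e) contributes 1 new. Total: 31.

31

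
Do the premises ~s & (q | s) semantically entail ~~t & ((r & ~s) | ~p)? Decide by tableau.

Initial set: {(~s & (q | s)); ~(~~t & ((r & ~s) | ~p))}.
(~s & (q | s)): α-rule — add ~s, (q | s).
~(~~t & ((r & ~s) | ~p)): β-rule — branch into ~~~t  //  ~((r & ~s) | ~p).
  branch 1 (add ~~~t):
    ~~~t: drop double negation, giving ~t.
    (q | s): β-rule — branch into q  //  s.
      branch 1.1 (add q):
        ○ open, literals {q=T, s=F, t=F}.
      branch 1.2 (add s):
        × closes — contains both s and ~s.
  branch 2 (add ~((r & ~s) | ~p)):
    ~((r & ~s) | ~p): α-rule — add ~(r & ~s), ~~p.
    (q | s): β-rule — branch into q  //  s.
      branch 2.1 (add q):
        ~(r & ~s): β-rule — branch into ~r  //  ~~s.
          branch 2.1.1 (add ~r):
            ○ open, literals {p=T, q=T, r=F, s=F}.
          branch 2.1.2 (add ~~s):
            × closes — contains both s and ~s.
      branch 2.2 (add s):
        × closes — contains both s and ~s.
3 branches closed, 2 open.
An open branch gives a countermodel: q=T, s=F, t=F (unmentioned atoms arbitrary); the premises hold there but the conclusion fails.

No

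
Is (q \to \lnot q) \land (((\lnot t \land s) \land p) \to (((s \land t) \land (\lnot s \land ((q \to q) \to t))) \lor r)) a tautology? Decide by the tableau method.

Not valid

Assume the negation and expand:
Initial set: {F ((q \to \lnot q) \land (((\lnot t \land s) \land p) \to (((s \land t) \land (\lnot s \land ((q \to q) \to t))) \lor r)))}.
F ((q \to \lnot q) \land (((\lnot t \land s) \land p) \to (((s \land t) \land (\lnot s \land ((q \to q) \to t))) \lor r))): β-rule — branch into F (q \to \lnot q)  //  F (((\lnot t \land s) \land p) \to (((s \land t) \land (\lnot s \land ((q \to q) \to t))) \lor r)).
  branch 1 (add F (q \to \lnot q)):
    F (q \to \lnot q): α-rule — add T q, F \lnot q.
    ○ open, literals {q=1}.
  branch 2 (add F (((\lnot t \land s) \land p) \to (((s \land t) \land (\lnot s \land ((q \to q) \to t))) \lor r))):
    F (((\lnot t \land s) \land p) \to (((s \land t) \land (\lnot s \land ((q \to q) \to t))) \lor r)): α-rule — add T ((\lnot t \land s) \land p), F (((s \land t) \land (\lnot s \land ((q \to q) \to t))) \lor r).
    T ((\lnot t \land s) \land p): α-rule — add T (\lnot t \land s), T p.
    F (((s \land t) \land (\lnot s \land ((q \to q) \to t))) \lor r): α-rule — add F ((s \land t) \land (\lnot s \land ((q \to q) \to t))), F r.
    T (\lnot t \land s): α-rule — add T \lnot t, T s.
    F ((s \land t) \land (\lnot s \land ((q \to q) \to t))): β-rule — branch into F (s \land t)  //  F (\lnot s \land ((q \to q) \to t)).
      branch 2.1 (add F (s \land t)):
        F (s \land t): β-rule — branch into F s  //  F t.
          branch 2.1.1 (add F s):
            × closes — contains both s and \lnot s.
          branch 2.1.2 (add F t):
            ○ open, literals {p=1, r=0, s=1, t=0}.
      branch 2.2 (add F (\lnot s \land ((q \to q) \to t))):
        F (\lnot s \land ((q \to q) \to t)): β-rule — branch into F \lnot s  //  F ((q \to q) \to t).
          branch 2.2.1 (add F \lnot s):
            ○ open, literals {p=1, r=0, s=1, t=0}.
          branch 2.2.2 (add F ((q \to q) \to t)):
            F ((q \to q) \to t): α-rule — add T (q \to q), F t.
            T (q \to q): β-rule — branch into F q  //  T q.
              branch 2.2.2.1 (add F q):
                ○ open, literals {p=1, q=0, r=0, s=1, t=0}.
              branch 2.2.2.2 (add T q):
                ○ open, literals {p=1, q=1, r=0, s=1, t=0}.
1 branch closed, 5 open.
An open branch gives a countermodel: q=1 (unmentioned atoms arbitrary); under it the original formula is false.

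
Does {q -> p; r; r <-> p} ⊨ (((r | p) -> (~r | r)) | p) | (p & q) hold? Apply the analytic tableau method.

Yes

Initial set: {(q -> p); r; (r <-> p); ~((((r | p) -> (~r | r)) | p) | (p & q))}.
~((((r | p) -> (~r | r)) | p) | (p & q)): α-rule — add ~(((r | p) -> (~r | r)) | p), ~(p & q).
~(((r | p) -> (~r | r)) | p): α-rule — add ~((r | p) -> (~r | r)), ~p.
~((r | p) -> (~r | r)): α-rule — add (r | p), ~(~r | r).
~(~r | r): α-rule — add ~~r, ~r.
× closes — contains both r and ~r.
All 1 branch closes.
Every branch closed, so the premises entail the conclusion.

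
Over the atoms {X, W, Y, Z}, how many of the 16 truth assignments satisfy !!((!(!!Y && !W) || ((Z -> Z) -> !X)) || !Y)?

Initial set: {T !!((!(!!Y && !W) || ((Z -> Z) -> !X)) || !Y)}.
T !!((!(!!Y && !W) || ((Z -> Z) -> !X)) || !Y): drop double negation, giving T ((!(!!Y && !W) || ((Z -> Z) -> !X)) || !Y).
T ((!(!!Y && !W) || ((Z -> Z) -> !X)) || !Y): β-rule — branch into T (!(!!Y && !W) || ((Z -> Z) -> !X))  //  T !Y.
  branch 1 (add T (!(!!Y && !W) || ((Z -> Z) -> !X))):
    T (!(!!Y && !W) || ((Z -> Z) -> !X)): β-rule — branch into T !(!!Y && !W)  //  T ((Z -> Z) -> !X).
      branch 1.1 (add T !(!!Y && !W)):
        T !(!!Y && !W): β-rule — branch into F !!Y  //  F !W.
          branch 1.1.1 (add F !!Y):
            F !!Y: drop double negation, giving F Y.
            ○ open, literals {Y=0}.
          branch 1.1.2 (add F !W):
            ○ open, literals {W=1}.
      branch 1.2 (add T ((Z -> Z) -> !X)):
        T ((Z -> Z) -> !X): β-rule — branch into F (Z -> Z)  //  T !X.
          branch 1.2.1 (add F (Z -> Z)):
            F (Z -> Z): α-rule — add T Z, F Z.
            × closes — contains both Z and !Z.
          branch 1.2.2 (add T !X):
            ○ open, literals {X=0}.
  branch 2 (add T !Y):
    ○ open, literals {Y=0}.
1 branch closed, 4 open.
Each open branch fixes some atoms; the unmentioned ones are free. Counting distinct full assignments: branch {Y=0} (X, W, Z) contributes 8 new; branch {W=1} (X, Y, Z) contributes 4 new; branch {X=0} (W, Y, Z) contributes 2 new; branch {Y=0} (X, W, Z) contributes 0 new. Total: 14.

14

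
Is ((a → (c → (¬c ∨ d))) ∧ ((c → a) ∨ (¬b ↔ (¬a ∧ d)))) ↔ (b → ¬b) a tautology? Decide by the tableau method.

Assume the negation and expand:
Initial set: {¬(((a → (c → (¬c ∨ d))) ∧ ((c → a) ∨ (¬b ↔ (¬a ∧ d)))) ↔ (b → ¬b))}.
¬(((a → (c → (¬c ∨ d))) ∧ ((c → a) ∨ (¬b ↔ (¬a ∧ d)))) ↔ (b → ¬b)): β-rule — branch into ((a → (c → (¬c ∨ d))) ∧ ((c → a) ∨ (¬b ↔ (¬a ∧ d)))), ¬(b → ¬b)  //  ¬((a → (c → (¬c ∨ d))) ∧ ((c → a) ∨ (¬b ↔ (¬a ∧ d)))), (b → ¬b).
  branch 1 (add ((a → (c → (¬c ∨ d))) ∧ ((c → a) ∨ (¬b ↔ (¬a ∧ d)))), ¬(b → ¬b)):
    ((a → (c → (¬c ∨ d))) ∧ ((c → a) ∨ (¬b ↔ (¬a ∧ d)))): α-rule — add (a → (c → (¬c ∨ d))), ((c → a) ∨ (¬b ↔ (¬a ∧ d))).
    ¬(b → ¬b): α-rule — add b, ¬¬b.
    (a → (c → (¬c ∨ d))): β-rule — branch into ¬a  //  (c → (¬c ∨ d)).
      branch 1.1 (add ¬a):
        ((c → a) ∨ (¬b ↔ (¬a ∧ d))): β-rule — branch into (c → a)  //  (¬b ↔ (¬a ∧ d)).
          branch 1.1.1 (add (c → a)):
            (c → a): β-rule — branch into ¬c  //  a.
              branch 1.1.1.1 (add ¬c):
                ○ open, literals {a=false, b=true, c=false}.
              branch 1.1.1.2 (add a):
                × closes — contains both a and ¬a.
          branch 1.1.2 (add (¬b ↔ (¬a ∧ d))):
            (¬b ↔ (¬a ∧ d)): β-rule — branch into ¬b, (¬a ∧ d)  //  ¬¬b, ¬(¬a ∧ d).
              branch 1.1.2.1 (add ¬b, (¬a ∧ d)):
                × closes — contains both b and ¬b.
              branch 1.1.2.2 (add ¬¬b, ¬(¬a ∧ d)):
                ¬(¬a ∧ d): β-rule — branch into ¬¬a  //  ¬d.
                  branch 1.1.2.2.1 (add ¬¬a):
                    × closes — contains both a and ¬a.
                  branch 1.1.2.2.2 (add ¬d):
                    ○ open, literals {a=false, b=true, d=false}.
      branch 1.2 (add (c → (¬c ∨ d))):
        ((c → a) ∨ (¬b ↔ (¬a ∧ d))): β-rule — branch into (c → a)  //  (¬b ↔ (¬a ∧ d)).
          branch 1.2.1 (add (c → a)):
            (c → (¬c ∨ d)): β-rule — branch into ¬c  //  (¬c ∨ d).
              branch 1.2.1.1 (add ¬c):
                (c → a): β-rule — branch into ¬c  //  a.
                  branch 1.2.1.1.1 (add ¬c):
                    ○ open, literals {b=true, c=false}.
                  branch 1.2.1.1.2 (add a):
                    ○ open, literals {a=true, b=true, c=false}.
              branch 1.2.1.2 (add (¬c ∨ d)):
                (c → a): β-rule — branch into ¬c  //  a.
                  branch 1.2.1.2.1 (add ¬c):
                    (¬c ∨ d): β-rule — branch into ¬c  //  d.
                      branch 1.2.1.2.1.1 (add ¬c):
                        ○ open, literals {b=true, c=false}.
                      branch 1.2.1.2.1.2 (add d):
                        ○ open, literals {b=true, c=false, d=true}.
                  branch 1.2.1.2.2 (add a):
                    (¬c ∨ d): β-rule — branch into ¬c  //  d.
                      branch 1.2.1.2.2.1 (add ¬c):
                        ○ open, literals {a=true, b=true, c=false}.
                      branch 1.2.1.2.2.2 (add d):
                        ○ open, literals {a=true, b=true, d=true}.
          branch 1.2.2 (add (¬b ↔ (¬a ∧ d))):
            (c → (¬c ∨ d)): β-rule — branch into ¬c  //  (¬c ∨ d).
              branch 1.2.2.1 (add ¬c):
                (¬b ↔ (¬a ∧ d)): β-rule — branch into ¬b, (¬a ∧ d)  //  ¬¬b, ¬(¬a ∧ d).
                  branch 1.2.2.1.1 (add ¬b, (¬a ∧ d)):
                    × closes — contains both b and ¬b.
                  branch 1.2.2.1.2 (add ¬¬b, ¬(¬a ∧ d)):
                    ¬(¬a ∧ d): β-rule — branch into ¬¬a  //  ¬d.
                      branch 1.2.2.1.2.1 (add ¬¬a):
                        ○ open, literals {a=true, b=true, c=false}.
                      branch 1.2.2.1.2.2 (add ¬d):
                        ○ open, literals {b=true, c=false, d=false}.
              branch 1.2.2.2 (add (¬c ∨ d)):
                (¬b ↔ (¬a ∧ d)): β-rule — branch into ¬b, (¬a ∧ d)  //  ¬¬b, ¬(¬a ∧ d).
                  branch 1.2.2.2.1 (add ¬b, (¬a ∧ d)):
                    × closes — contains both b and ¬b.
                  branch 1.2.2.2.2 (add ¬¬b, ¬(¬a ∧ d)):
                    (¬c ∨ d): β-rule — branch into ¬c  //  d.
                      branch 1.2.2.2.2.1 (add ¬c):
                        ¬(¬a ∧ d): β-rule — branch into ¬¬a  //  ¬d.
                          branch 1.2.2.2.2.1.1 (add ¬¬a):
                            ○ open, literals {a=true, b=true, c=false}.
                          branch 1.2.2.2.2.1.2 (add ¬d):
                            ○ open, literals {b=true, c=false, d=false}.
                      branch 1.2.2.2.2.2 (add d):
                        ¬(¬a ∧ d): β-rule — branch into ¬¬a  //  ¬d.
                          branch 1.2.2.2.2.2.1 (add ¬¬a):
                            ○ open, literals {a=true, b=true, d=true}.
                          branch 1.2.2.2.2.2.2 (add ¬d):
                            × closes — contains both d and ¬d.
  branch 2 (add ¬((a → (c → (¬c ∨ d))) ∧ ((c → a) ∨ (¬b ↔ (¬a ∧ d)))), (b → ¬b)):
    ¬((a → (c → (¬c ∨ d))) ∧ ((c → a) ∨ (¬b ↔ (¬a ∧ d)))): β-rule — branch into ¬(a → (c → (¬c ∨ d)))  //  ¬((c → a) ∨ (¬b ↔ (¬a ∧ d))).
      branch 2.1 (add ¬(a → (c → (¬c ∨ d)))):
        ¬(a → (c → (¬c ∨ d))): α-rule — add a, ¬(c → (¬c ∨ d)).
        ¬(c → (¬c ∨ d)): α-rule — add c, ¬(¬c ∨ d).
        ¬(¬c ∨ d): α-rule — add ¬¬c, ¬d.
        (b → ¬b): β-rule — branch into ¬b  //  ¬b.
          branch 2.1.1 (add ¬b):
            ○ open, literals {a=true, b=false, c=true, d=false}.
          branch 2.1.2 (add ¬b):
            ○ open, literals {a=true, b=false, c=true, d=false}.
      branch 2.2 (add ¬((c → a) ∨ (¬b ↔ (¬a ∧ d)))):
        ¬((c → a) ∨ (¬b ↔ (¬a ∧ d))): α-rule — add ¬(c → a), ¬(¬b ↔ (¬a ∧ d)).
        ¬(c → a): α-rule — add c, ¬a.
        (b → ¬b): β-rule — branch into ¬b  //  ¬b.
          branch 2.2.1 (add ¬b):
            ¬(¬b ↔ (¬a ∧ d)): β-rule — branch into ¬b, ¬(¬a ∧ d)  //  ¬¬b, (¬a ∧ d).
              branch 2.2.1.1 (add ¬b, ¬(¬a ∧ d)):
                ¬(¬a ∧ d): β-rule — branch into ¬¬a  //  ¬d.
                  branch 2.2.1.1.1 (add ¬¬a):
                    × closes — contains both a and ¬a.
                  branch 2.2.1.1.2 (add ¬d):
                    ○ open, literals {a=false, b=false, c=true, d=false}.
              branch 2.2.1.2 (add ¬¬b, (¬a ∧ d)):
                × closes — contains both b and ¬b.
          branch 2.2.2 (add ¬b):
            ¬(¬b ↔ (¬a ∧ d)): β-rule — branch into ¬b, ¬(¬a ∧ d)  //  ¬¬b, (¬a ∧ d).
              branch 2.2.2.1 (add ¬b, ¬(¬a ∧ d)):
                ¬(¬a ∧ d): β-rule — branch into ¬¬a  //  ¬d.
                  branch 2.2.2.1.1 (add ¬¬a):
                    × closes — contains both a and ¬a.
                  branch 2.2.2.1.2 (add ¬d):
                    ○ open, literals {a=false, b=false, c=true, d=false}.
              branch 2.2.2.2 (add ¬¬b, (¬a ∧ d)):
                × closes — contains both b and ¬b.
10 branches closed, 17 open.
An open branch gives a countermodel: a=false, b=true, c=false (unmentioned atoms arbitrary); under it the original formula is false.

Not valid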